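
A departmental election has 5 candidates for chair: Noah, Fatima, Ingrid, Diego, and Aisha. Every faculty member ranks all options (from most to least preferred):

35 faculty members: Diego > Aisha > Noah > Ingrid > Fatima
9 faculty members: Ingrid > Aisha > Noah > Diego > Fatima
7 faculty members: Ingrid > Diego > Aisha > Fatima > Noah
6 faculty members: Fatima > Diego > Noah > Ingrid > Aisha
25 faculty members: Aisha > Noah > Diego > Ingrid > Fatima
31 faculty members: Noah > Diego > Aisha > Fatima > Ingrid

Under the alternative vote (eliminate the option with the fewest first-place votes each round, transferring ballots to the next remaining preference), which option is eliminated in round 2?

Ingrid

Round 1: Noah 31, Fatima 6, Ingrid 16, Diego 35, Aisha 25. Eliminate Fatima.
Round 2: Noah 31, Ingrid 16, Diego 41, Aisha 25. Eliminate Ingrid.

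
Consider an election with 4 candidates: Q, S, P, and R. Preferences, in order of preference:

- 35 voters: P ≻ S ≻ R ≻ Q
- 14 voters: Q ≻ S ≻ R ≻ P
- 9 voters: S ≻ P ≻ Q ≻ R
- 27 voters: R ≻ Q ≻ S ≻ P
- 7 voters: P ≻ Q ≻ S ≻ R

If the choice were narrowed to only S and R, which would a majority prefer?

S

Voters preferring S to R: 65; preferring R to S: 27.
S wins the head-to-head.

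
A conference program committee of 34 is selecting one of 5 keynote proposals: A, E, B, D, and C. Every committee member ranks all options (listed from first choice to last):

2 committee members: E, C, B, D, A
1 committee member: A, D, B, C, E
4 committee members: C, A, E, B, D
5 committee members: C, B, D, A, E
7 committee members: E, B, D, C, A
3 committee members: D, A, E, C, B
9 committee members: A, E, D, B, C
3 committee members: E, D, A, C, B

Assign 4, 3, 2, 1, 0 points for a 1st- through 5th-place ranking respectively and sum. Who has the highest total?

A: 2·0 + 1·4 + 4·3 + 5·1 + 7·0 + 3·3 + 9·4 + 3·2 = 72
E: 2·4 + 1·0 + 4·2 + 5·0 + 7·4 + 3·2 + 9·3 + 3·4 = 89
B: 2·2 + 1·2 + 4·1 + 5·3 + 7·3 + 3·0 + 9·1 + 3·0 = 55
D: 2·1 + 1·3 + 4·0 + 5·2 + 7·2 + 3·4 + 9·2 + 3·3 = 68
C: 2·3 + 1·1 + 4·4 + 5·4 + 7·1 + 3·1 + 9·0 + 3·1 = 56
E has the highest Borda score (89).

E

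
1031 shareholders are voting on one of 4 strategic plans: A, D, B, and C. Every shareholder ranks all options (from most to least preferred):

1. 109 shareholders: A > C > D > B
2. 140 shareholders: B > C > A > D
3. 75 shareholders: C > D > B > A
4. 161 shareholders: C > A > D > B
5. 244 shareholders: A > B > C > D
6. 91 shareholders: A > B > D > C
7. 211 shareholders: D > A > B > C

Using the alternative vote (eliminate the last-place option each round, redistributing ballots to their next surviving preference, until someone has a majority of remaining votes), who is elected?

A

Round 1: A 444, D 211, B 140, C 236. Eliminate B.
Round 2: A 444, D 211, C 376. Eliminate D.
Round 3: A 655, C 376. A has a majority.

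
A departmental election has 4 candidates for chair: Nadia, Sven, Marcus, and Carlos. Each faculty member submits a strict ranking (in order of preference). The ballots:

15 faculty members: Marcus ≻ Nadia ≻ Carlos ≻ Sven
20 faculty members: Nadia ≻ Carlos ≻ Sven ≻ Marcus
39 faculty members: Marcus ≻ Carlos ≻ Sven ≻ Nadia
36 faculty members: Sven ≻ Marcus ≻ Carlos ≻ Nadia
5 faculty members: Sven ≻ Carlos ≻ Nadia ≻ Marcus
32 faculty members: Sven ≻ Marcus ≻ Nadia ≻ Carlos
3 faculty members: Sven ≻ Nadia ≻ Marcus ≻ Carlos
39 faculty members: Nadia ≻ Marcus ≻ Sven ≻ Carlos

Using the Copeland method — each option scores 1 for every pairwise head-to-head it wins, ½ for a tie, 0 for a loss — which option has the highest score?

Nadia: beats Carlos; loses to Sven and Marcus → score 1.
Sven: beats Nadia, Marcus, and Carlos → score 3.
Marcus: beats Nadia and Carlos; loses to Sven → score 2.
Carlos: loses to Nadia, Sven, and Marcus → score 0.
Sven has the best pairwise record.

Sven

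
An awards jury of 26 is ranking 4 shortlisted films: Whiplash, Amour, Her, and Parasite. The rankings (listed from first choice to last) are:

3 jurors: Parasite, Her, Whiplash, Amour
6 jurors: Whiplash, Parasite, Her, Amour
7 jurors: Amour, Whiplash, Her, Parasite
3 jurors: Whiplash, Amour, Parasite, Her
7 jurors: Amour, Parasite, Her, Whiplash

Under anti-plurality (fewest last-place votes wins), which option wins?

Last-place votes: Whiplash 7, Amour 9, Her 3, Parasite 7.
Her is ranked last by the fewest voters, so Her wins.

Her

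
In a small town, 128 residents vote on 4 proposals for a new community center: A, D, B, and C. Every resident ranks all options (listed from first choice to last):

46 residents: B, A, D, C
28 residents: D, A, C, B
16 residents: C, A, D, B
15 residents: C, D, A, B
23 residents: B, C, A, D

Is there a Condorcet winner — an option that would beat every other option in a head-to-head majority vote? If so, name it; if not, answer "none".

B

B vs A: 69–59 for B.
B vs D: 69–59 for B.
B vs C: 69–59 for B.
B beats every other option head-to-head.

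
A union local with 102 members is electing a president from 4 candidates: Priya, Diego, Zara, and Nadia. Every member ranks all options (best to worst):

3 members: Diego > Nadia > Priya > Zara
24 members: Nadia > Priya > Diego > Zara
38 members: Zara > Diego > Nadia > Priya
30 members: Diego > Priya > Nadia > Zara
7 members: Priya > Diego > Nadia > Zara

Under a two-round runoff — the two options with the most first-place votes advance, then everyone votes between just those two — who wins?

Diego

Round 1 first-place votes: Priya 7, Diego 33, Zara 38, Nadia 24.
Zara and Diego advance.
Runoff: Zara is preferred to Diego by 38 voters; Diego by 64.
Diego wins the runoff.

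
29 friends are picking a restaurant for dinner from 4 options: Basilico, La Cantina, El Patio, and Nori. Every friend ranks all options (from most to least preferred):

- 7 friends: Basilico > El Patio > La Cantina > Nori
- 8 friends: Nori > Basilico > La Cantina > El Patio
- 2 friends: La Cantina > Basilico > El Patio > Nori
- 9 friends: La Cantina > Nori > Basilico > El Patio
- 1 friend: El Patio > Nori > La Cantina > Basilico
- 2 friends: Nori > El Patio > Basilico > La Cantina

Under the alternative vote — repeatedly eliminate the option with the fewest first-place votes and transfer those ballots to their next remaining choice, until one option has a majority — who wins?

La Cantina

Round 1: Basilico 7, La Cantina 11, El Patio 1, Nori 10. Eliminate El Patio.
Round 2: Basilico 7, La Cantina 11, Nori 11. Eliminate Basilico.
Round 3: La Cantina 18, Nori 11. La Cantina has a majority.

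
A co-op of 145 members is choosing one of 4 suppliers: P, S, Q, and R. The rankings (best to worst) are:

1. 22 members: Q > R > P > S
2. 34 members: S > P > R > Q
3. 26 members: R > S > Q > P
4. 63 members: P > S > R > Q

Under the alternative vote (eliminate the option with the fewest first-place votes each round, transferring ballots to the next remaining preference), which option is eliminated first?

Q

Round 1: P 63, S 34, Q 22, R 26. Eliminate Q.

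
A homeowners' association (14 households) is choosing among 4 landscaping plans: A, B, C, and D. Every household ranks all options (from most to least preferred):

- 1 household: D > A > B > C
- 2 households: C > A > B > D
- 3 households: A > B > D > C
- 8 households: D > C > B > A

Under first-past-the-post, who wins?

First-place votes: A 3, B 0, C 2, D 9.
D has the most first-place votes.

D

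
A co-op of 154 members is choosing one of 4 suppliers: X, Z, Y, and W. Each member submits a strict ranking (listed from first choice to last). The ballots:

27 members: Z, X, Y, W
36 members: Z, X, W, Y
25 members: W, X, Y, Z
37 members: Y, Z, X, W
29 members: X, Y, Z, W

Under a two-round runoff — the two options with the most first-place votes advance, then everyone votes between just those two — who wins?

Y

Round 1 first-place votes: X 29, Z 63, Y 37, W 25.
Z and Y advance.
Runoff: Z is preferred to Y by 63 voters; Y by 91.
Y wins the runoff.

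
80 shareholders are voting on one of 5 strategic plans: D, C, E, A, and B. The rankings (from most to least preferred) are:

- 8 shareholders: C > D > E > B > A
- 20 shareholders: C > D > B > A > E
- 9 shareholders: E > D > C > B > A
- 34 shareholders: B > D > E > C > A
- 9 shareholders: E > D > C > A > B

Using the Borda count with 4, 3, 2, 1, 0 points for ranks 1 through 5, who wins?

D

D: 8·3 + 20·3 + 9·3 + 34·3 + 9·3 = 240
C: 8·4 + 20·4 + 9·2 + 34·1 + 9·2 = 182
E: 8·2 + 20·0 + 9·4 + 34·2 + 9·4 = 156
A: 8·0 + 20·1 + 9·0 + 34·0 + 9·1 = 29
B: 8·1 + 20·2 + 9·1 + 34·4 + 9·0 = 193
D has the highest Borda score (240).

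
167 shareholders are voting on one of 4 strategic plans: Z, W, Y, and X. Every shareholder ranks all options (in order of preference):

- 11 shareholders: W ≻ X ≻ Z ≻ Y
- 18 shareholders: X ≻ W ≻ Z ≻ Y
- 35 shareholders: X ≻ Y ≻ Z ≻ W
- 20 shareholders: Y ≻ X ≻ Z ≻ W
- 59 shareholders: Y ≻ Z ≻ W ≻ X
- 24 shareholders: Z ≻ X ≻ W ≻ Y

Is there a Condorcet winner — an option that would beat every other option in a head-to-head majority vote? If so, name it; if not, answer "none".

X

X vs Z: 84–83 for X.
X vs W: 97–70 for X.
X vs Y: 88–79 for X.
X beats every other option head-to-head.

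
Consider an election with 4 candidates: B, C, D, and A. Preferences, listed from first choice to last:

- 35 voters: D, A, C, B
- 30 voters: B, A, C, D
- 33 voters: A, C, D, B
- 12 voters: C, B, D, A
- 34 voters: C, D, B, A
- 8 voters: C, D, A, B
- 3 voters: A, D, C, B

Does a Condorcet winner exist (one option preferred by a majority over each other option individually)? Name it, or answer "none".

Checking pairwise contests:
C beats B 125–30.
A beats C 101–54.
C beats D 117–38.
D beats A 89–66.
Every option loses at least one head-to-head, so there is no Condorcet winner.

none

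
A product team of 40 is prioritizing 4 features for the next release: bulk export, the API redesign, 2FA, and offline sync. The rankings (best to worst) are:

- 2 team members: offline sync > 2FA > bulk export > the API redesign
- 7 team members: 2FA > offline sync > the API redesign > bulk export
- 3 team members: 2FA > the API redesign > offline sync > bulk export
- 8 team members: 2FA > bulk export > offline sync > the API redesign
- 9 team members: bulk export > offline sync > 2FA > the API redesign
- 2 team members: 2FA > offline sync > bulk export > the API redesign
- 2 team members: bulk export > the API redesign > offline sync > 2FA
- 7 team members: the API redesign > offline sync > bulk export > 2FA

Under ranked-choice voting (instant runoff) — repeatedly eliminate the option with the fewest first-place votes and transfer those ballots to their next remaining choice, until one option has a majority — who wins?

2FA

Round 1: bulk export 11, the API redesign 7, 2FA 20, offline sync 2. Eliminate offline sync.
Round 2: bulk export 11, the API redesign 7, 2FA 22. 2FA has a majority.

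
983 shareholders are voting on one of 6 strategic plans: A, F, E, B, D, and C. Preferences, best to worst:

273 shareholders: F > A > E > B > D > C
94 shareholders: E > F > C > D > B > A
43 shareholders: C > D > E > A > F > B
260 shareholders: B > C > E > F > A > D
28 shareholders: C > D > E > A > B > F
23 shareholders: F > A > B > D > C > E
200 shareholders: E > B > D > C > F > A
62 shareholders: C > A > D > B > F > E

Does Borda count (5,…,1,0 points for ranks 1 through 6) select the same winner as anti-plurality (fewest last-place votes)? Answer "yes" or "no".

Borda — scores: A 1834, F 2681, E 3282, B 2961, D 1577, C 2410. Winner: E.
Anti-plurality — last-place votes: A 294, F 28, E 85, B 43, D 260, C 273. Winner: F.
The two methods disagree.

no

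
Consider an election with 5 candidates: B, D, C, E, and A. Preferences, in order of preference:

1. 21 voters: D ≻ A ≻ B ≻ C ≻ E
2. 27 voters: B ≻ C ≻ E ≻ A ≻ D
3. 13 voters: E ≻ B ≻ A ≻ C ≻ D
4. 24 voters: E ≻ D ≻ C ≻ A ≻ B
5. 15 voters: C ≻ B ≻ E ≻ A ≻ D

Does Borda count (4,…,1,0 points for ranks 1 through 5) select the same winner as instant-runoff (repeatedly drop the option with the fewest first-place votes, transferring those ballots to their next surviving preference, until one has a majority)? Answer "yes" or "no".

Borda — scores: B 234, D 156, C 223, E 232, A 155. Winner: B.
Instant-runoff — R1 B 27, D 21, C 15, E 37, A 0 (A out); R2 B 27, D 21, C 15, E 37 (C out); R3 B 42, D 21, E 37 (D out); R4 B 63, E 37 (B winner). Winner: B.
The two methods agree.

yes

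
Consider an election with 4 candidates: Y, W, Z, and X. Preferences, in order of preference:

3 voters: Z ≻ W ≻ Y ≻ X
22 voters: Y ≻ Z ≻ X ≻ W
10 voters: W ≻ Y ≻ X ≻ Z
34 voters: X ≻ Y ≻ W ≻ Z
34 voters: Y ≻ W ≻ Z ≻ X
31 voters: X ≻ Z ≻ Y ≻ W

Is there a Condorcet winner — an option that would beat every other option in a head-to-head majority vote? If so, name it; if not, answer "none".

Y

Y vs W: 121–13 for Y.
Y vs Z: 100–34 for Y.
Y vs X: 69–65 for Y.
Y beats every other option head-to-head.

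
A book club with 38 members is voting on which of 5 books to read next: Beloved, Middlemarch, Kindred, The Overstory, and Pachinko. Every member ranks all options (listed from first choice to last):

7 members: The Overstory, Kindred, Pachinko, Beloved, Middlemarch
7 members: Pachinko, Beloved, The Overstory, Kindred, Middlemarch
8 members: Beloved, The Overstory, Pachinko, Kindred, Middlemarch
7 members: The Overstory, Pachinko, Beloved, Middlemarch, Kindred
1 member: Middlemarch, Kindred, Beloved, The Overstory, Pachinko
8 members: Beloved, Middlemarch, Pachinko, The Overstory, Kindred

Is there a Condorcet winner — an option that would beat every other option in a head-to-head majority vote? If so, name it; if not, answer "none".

none

Checking pairwise contests:
Pachinko beats Beloved 21–17.
Beloved beats Middlemarch 37–1.
Beloved beats Kindred 30–8.
Beloved beats The Overstory 24–14.
The Overstory beats Pachinko 23–15.
Every option loses at least one head-to-head, so there is no Condorcet winner.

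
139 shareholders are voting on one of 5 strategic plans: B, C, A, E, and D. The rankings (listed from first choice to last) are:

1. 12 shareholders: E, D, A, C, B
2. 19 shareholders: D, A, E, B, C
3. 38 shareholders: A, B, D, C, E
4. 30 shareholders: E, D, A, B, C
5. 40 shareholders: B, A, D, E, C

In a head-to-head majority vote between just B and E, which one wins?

Voters preferring B to E: 78; preferring E to B: 61.
B wins the head-to-head.

B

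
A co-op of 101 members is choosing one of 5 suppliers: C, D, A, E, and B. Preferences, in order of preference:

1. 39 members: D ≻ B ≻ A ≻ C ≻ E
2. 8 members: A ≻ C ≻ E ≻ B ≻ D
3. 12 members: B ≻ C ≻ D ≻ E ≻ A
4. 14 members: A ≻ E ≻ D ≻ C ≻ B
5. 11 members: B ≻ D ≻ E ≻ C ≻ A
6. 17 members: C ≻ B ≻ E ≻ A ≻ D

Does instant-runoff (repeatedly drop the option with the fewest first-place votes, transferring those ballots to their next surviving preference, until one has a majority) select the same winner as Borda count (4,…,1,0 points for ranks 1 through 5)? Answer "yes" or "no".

Instant-runoff — R1 C 17, D 39, A 22, E 0, B 23 (E out); R2 C 17, D 39, A 22, B 23 (C out); R3 D 39, A 22, B 40 (A out); R4 D 53, B 48 (D winner). Winner: D.
Borda — scores: C 192, D 241, A 183, E 126, B 268. Winner: B.
The two methods disagree.

no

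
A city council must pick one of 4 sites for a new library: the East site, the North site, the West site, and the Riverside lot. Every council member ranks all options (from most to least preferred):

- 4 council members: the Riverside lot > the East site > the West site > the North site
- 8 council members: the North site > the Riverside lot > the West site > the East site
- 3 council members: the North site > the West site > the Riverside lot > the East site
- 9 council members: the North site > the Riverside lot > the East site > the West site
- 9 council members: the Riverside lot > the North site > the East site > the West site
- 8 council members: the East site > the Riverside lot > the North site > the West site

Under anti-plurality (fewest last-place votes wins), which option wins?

Last-place votes: the East site 11, the North site 4, the West site 26, the Riverside lot 0.
the Riverside lot is ranked last by the fewest voters, so the Riverside lot wins.

the Riverside lot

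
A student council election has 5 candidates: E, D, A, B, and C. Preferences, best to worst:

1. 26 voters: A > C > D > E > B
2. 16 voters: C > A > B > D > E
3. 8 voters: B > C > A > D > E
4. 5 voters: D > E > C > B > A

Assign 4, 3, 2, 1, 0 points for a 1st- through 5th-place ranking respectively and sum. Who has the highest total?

C

E: 26·1 + 16·0 + 8·0 + 5·3 = 41
D: 26·2 + 16·1 + 8·1 + 5·4 = 96
A: 26·4 + 16·3 + 8·2 + 5·0 = 168
B: 26·0 + 16·2 + 8·4 + 5·1 = 69
C: 26·3 + 16·4 + 8·3 + 5·2 = 176
C has the highest Borda score (176).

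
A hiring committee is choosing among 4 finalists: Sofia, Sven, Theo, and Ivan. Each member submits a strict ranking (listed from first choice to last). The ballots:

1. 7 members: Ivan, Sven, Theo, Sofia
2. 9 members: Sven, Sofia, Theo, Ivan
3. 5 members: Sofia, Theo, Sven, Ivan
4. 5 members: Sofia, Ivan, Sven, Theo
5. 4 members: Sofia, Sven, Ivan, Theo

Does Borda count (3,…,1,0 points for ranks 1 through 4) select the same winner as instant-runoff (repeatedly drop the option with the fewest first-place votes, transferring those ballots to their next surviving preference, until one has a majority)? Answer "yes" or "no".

no

Borda — scores: Sofia 60, Sven 59, Theo 26, Ivan 35. Winner: Sofia.
Instant-runoff — R1 Sofia 14, Sven 9, Theo 0, Ivan 7 (Theo out); R2 Sofia 14, Sven 9, Ivan 7 (Ivan out); R3 Sofia 14, Sven 16 (Sven winner). Winner: Sven.
The two methods disagree.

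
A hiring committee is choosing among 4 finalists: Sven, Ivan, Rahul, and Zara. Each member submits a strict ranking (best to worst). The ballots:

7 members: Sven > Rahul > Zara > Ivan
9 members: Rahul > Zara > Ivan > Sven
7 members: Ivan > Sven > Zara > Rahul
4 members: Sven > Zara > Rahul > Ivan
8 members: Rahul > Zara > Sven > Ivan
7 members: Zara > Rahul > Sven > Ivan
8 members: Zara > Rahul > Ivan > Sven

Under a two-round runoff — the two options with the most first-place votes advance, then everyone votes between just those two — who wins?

Round 1 first-place votes: Sven 11, Ivan 7, Rahul 17, Zara 15.
Rahul and Zara advance.
Runoff: Rahul is preferred to Zara by 24 voters; Zara by 26.
Zara wins the runoff.

Zara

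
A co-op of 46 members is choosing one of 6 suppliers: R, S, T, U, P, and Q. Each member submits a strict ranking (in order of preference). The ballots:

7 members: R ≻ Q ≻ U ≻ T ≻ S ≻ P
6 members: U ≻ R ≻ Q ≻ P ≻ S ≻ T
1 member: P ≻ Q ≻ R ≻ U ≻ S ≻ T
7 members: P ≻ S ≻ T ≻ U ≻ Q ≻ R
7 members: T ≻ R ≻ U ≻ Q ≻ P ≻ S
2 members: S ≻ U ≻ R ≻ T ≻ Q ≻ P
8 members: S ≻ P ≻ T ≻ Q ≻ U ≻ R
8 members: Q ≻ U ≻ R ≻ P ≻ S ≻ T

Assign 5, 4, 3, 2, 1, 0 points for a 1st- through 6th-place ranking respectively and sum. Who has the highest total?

U

R: 7·5 + 6·4 + 1·3 + 7·0 + 7·4 + 2·3 + 8·0 + 8·3 = 120
S: 7·1 + 6·1 + 1·1 + 7·4 + 7·0 + 2·5 + 8·5 + 8·1 = 100
T: 7·2 + 6·0 + 1·0 + 7·3 + 7·5 + 2·2 + 8·3 + 8·0 = 98
U: 7·3 + 6·5 + 1·2 + 7·2 + 7·3 + 2·4 + 8·1 + 8·4 = 136
P: 7·0 + 6·2 + 1·5 + 7·5 + 7·1 + 2·0 + 8·4 + 8·2 = 107
Q: 7·4 + 6·3 + 1·4 + 7·1 + 7·2 + 2·1 + 8·2 + 8·5 = 129
U has the highest Borda score (136).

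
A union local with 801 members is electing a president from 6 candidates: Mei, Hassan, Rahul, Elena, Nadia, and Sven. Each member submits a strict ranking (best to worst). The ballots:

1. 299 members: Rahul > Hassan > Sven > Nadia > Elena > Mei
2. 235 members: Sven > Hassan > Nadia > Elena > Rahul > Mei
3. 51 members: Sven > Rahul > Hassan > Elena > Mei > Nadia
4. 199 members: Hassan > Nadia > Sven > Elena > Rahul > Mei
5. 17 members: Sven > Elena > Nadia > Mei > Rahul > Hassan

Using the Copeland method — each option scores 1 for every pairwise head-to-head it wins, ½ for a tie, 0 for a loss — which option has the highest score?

Mei: loses to Hassan, Rahul, Elena, Nadia, and Sven → score 0.
Hassan: beats Mei, Rahul, Elena, Nadia, and Sven → score 5.
Rahul: beats Mei; loses to Hassan, Elena, Nadia, and Sven → score 1.
Elena: beats Mei and Rahul; loses to Hassan, Nadia, and Sven → score 2.
Nadia: beats Mei, Rahul, and Elena; loses to Hassan and Sven → score 3.
Sven: beats Mei, Rahul, Elena, and Nadia; loses to Hassan → score 4.
Hassan has the best pairwise record.

Hassan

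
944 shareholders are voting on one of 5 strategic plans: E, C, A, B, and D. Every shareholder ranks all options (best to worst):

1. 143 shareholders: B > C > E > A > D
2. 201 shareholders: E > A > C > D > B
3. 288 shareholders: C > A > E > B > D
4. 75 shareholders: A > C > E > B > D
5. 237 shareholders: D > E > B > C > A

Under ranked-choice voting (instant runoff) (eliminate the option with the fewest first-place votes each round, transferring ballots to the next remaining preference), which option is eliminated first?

Round 1: E 201, C 288, A 75, B 143, D 237. Eliminate A.

A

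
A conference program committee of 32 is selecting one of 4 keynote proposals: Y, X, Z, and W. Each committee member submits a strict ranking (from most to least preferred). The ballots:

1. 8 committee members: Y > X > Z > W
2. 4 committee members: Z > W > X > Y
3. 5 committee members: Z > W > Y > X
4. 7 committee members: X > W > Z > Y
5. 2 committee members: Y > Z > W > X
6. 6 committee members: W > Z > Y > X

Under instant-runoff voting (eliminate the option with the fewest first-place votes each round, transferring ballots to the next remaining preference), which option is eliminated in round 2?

Round 1: Y 10, X 7, Z 9, W 6. Eliminate W.
Round 2: Y 10, X 7, Z 15. Eliminate X.

X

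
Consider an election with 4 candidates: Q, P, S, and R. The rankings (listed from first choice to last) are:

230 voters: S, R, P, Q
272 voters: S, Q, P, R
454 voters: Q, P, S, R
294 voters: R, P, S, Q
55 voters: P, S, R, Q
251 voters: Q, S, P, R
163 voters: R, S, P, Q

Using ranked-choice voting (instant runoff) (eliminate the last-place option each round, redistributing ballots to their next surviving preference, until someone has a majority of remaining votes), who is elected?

Round 1: Q 705, P 55, S 502, R 457. Eliminate P.
Round 2: Q 705, S 557, R 457. Eliminate R.
Round 3: Q 705, S 1014. S has a majority.

S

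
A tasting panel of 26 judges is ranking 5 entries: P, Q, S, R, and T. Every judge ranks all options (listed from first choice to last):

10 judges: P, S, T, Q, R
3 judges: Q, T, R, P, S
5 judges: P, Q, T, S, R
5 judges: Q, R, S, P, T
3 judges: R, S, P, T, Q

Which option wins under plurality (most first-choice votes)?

P

First-place votes: P 15, Q 8, S 0, R 3, T 0.
P has the most first-place votes.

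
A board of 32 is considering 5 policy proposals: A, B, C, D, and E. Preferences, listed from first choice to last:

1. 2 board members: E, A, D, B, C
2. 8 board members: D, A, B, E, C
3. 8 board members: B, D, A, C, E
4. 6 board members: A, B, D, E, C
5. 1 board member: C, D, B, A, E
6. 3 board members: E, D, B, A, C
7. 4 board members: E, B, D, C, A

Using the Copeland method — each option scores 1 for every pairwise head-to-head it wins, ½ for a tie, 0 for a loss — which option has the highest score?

A: beats C and E; ties B; loses to D → score 2.5.
B: beats C, D, and E; ties A → score 3.5.
C: loses to A, B, D, and E → score 0.
D: beats A, C, and E; loses to B → score 3.
E: beats C; loses to A, B, and D → score 1.
B has the best pairwise record.

B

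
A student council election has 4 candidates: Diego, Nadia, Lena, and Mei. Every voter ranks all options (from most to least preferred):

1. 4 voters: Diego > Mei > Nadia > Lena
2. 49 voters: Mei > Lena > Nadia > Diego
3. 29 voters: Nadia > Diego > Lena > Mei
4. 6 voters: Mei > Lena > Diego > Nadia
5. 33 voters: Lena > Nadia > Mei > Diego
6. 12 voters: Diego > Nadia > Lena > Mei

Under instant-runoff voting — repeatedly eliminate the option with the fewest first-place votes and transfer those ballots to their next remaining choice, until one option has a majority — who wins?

Nadia

Round 1: Diego 16, Nadia 29, Lena 33, Mei 55. Eliminate Diego.
Round 2: Nadia 41, Lena 33, Mei 59. Eliminate Lena.
Round 3: Nadia 74, Mei 59. Nadia has a majority.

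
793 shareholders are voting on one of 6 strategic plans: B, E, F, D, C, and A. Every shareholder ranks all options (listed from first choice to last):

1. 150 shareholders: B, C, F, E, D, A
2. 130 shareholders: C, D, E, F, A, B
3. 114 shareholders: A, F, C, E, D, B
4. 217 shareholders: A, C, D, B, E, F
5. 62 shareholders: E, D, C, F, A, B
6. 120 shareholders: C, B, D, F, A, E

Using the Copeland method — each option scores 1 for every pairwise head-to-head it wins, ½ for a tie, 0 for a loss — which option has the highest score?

C

B: beats E and F; loses to D, C, and A → score 2.
E: beats F; loses to B, D, C, and A → score 1.
F: beats A; loses to B, E, D, and C → score 1.
D: beats B, E, F, and A; loses to C → score 4.
C: beats B, E, F, D, and A → score 5.
A: beats B and E; loses to F, D, and C → score 2.
C has the best pairwise record.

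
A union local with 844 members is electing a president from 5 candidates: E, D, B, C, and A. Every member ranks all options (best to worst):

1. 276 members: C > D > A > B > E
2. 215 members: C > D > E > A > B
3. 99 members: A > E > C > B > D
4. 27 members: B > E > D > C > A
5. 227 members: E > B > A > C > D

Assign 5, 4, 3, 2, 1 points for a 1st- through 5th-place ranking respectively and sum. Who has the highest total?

E: 276·1 + 215·3 + 99·4 + 27·4 + 227·5 = 2560
D: 276·4 + 215·4 + 99·1 + 27·3 + 227·1 = 2371
B: 276·2 + 215·1 + 99·2 + 27·5 + 227·4 = 2008
C: 276·5 + 215·5 + 99·3 + 27·2 + 227·2 = 3260
A: 276·3 + 215·2 + 99·5 + 27·1 + 227·3 = 2461
C has the highest Borda score (3260).

C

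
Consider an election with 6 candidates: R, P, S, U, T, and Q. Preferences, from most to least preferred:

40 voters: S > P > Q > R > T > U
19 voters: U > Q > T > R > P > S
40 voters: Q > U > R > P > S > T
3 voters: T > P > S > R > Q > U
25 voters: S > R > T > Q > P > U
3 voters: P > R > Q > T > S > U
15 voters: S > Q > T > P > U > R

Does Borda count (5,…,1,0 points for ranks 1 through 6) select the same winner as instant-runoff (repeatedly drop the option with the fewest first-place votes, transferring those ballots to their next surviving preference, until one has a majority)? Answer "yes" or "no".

no

Borda — scores: R 356, P 341, S 452, U 270, T 238, Q 518. Winner: Q.
Instant-runoff — R1 R 0, P 3, S 80, U 19, T 3, Q 40 (S winner). Winner: S.
The two methods disagree.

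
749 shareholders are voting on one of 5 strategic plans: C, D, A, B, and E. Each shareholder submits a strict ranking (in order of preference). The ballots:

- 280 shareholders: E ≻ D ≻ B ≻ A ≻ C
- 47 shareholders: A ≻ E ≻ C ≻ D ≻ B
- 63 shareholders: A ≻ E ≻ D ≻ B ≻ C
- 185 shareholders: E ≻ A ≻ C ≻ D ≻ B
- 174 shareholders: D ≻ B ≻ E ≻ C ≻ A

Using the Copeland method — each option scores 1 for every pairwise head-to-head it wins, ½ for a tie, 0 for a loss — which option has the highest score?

E

C: loses to D, A, B, and E → score 0.
D: beats C, A, and B; loses to E → score 3.
A: beats C; loses to D, B, and E → score 1.
B: beats C and A; loses to D and E → score 2.
E: beats C, D, A, and B → score 4.
E has the best pairwise record.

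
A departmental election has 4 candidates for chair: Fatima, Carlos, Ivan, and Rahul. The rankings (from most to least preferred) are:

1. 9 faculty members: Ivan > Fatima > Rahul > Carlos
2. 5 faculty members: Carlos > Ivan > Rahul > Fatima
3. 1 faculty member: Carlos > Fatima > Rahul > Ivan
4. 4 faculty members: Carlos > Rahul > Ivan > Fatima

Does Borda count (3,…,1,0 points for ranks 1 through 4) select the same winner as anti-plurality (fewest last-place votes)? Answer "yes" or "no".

Borda — scores: Fatima 20, Carlos 30, Ivan 41, Rahul 23. Winner: Ivan.
Anti-plurality — last-place votes: Fatima 9, Carlos 9, Ivan 1, Rahul 0. Winner: Rahul.
The two methods disagree.

no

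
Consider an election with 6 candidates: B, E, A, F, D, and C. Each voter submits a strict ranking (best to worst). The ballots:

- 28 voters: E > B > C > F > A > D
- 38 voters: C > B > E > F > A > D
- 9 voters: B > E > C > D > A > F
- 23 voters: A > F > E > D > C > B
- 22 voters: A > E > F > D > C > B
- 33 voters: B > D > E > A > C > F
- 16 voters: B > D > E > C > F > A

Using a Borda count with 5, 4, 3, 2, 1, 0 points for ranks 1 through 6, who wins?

E

B: 28·4 + 38·4 + 9·5 + 23·0 + 22·0 + 33·5 + 16·5 = 554
E: 28·5 + 38·3 + 9·4 + 23·3 + 22·4 + 33·3 + 16·3 = 594
A: 28·1 + 38·1 + 9·1 + 23·5 + 22·5 + 33·2 + 16·0 = 366
F: 28·2 + 38·2 + 9·0 + 23·4 + 22·3 + 33·0 + 16·1 = 306
D: 28·0 + 38·0 + 9·2 + 23·2 + 22·2 + 33·4 + 16·4 = 304
C: 28·3 + 38·5 + 9·3 + 23·1 + 22·1 + 33·1 + 16·2 = 411
E has the highest Borda score (594).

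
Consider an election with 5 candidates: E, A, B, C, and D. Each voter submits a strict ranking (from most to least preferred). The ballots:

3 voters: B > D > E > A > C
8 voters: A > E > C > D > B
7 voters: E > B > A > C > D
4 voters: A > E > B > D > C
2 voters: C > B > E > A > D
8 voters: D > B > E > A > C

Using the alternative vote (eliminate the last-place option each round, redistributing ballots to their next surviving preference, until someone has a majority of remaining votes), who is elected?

A

Round 1: E 7, A 12, B 3, C 2, D 8. Eliminate C.
Round 2: E 7, A 12, B 5, D 8. Eliminate B.
Round 3: E 9, A 12, D 11. Eliminate E.
Round 4: A 21, D 11. A has a majority.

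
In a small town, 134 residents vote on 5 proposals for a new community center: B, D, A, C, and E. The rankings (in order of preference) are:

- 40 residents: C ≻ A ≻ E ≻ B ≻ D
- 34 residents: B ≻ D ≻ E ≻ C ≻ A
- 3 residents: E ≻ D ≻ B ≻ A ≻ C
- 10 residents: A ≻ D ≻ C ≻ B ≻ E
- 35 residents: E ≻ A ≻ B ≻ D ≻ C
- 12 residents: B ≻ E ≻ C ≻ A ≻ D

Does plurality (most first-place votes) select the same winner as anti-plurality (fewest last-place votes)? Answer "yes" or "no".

yes

Plurality — first-place votes: B 46, D 0, A 10, C 40, E 38. Winner: B.
Anti-plurality — last-place votes: B 0, D 52, A 34, C 38, E 10. Winner: B.
The two methods agree.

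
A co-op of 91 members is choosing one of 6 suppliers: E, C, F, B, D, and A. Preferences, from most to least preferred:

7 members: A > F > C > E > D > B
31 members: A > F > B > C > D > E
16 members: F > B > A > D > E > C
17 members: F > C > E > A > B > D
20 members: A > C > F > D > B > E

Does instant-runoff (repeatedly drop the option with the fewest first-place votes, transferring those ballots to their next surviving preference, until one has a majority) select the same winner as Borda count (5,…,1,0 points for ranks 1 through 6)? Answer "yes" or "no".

Instant-runoff — R1 E 0, C 0, F 33, B 0, D 0, A 58 (A winner). Winner: A.
Borda — scores: E 81, C 231, F 377, B 194, D 110, A 372. Winner: F.
The two methods disagree.

no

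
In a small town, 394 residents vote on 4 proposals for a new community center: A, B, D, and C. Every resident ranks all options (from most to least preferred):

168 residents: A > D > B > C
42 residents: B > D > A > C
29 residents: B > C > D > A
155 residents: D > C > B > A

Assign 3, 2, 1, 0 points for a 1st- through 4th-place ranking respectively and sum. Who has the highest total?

A: 168·3 + 42·1 + 29·0 + 155·0 = 546
B: 168·1 + 42·3 + 29·3 + 155·1 = 536
D: 168·2 + 42·2 + 29·1 + 155·3 = 914
C: 168·0 + 42·0 + 29·2 + 155·2 = 368
D has the highest Borda score (914).

D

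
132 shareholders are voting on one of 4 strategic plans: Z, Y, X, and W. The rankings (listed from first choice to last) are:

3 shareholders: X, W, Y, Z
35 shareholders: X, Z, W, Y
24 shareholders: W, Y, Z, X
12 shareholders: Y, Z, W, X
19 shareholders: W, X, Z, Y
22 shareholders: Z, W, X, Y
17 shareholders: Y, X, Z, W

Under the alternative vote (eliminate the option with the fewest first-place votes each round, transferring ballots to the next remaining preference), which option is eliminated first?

Round 1: Z 22, Y 29, X 38, W 43. Eliminate Z.

Z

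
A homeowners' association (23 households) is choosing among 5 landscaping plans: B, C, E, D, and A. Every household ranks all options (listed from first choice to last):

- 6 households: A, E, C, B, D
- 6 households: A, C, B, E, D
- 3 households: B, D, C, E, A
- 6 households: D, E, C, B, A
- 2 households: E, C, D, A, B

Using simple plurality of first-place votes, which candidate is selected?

First-place votes: B 3, C 0, E 2, D 6, A 12.
A has the most first-place votes.

A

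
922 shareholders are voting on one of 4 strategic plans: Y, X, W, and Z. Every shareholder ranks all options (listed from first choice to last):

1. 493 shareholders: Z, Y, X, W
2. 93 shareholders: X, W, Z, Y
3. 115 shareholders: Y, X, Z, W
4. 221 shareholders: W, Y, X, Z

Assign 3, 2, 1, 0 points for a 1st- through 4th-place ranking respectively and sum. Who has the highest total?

Y: 493·2 + 93·0 + 115·3 + 221·2 = 1773
X: 493·1 + 93·3 + 115·2 + 221·1 = 1223
W: 493·0 + 93·2 + 115·0 + 221·3 = 849
Z: 493·3 + 93·1 + 115·1 + 221·0 = 1687
Y has the highest Borda score (1773).

Y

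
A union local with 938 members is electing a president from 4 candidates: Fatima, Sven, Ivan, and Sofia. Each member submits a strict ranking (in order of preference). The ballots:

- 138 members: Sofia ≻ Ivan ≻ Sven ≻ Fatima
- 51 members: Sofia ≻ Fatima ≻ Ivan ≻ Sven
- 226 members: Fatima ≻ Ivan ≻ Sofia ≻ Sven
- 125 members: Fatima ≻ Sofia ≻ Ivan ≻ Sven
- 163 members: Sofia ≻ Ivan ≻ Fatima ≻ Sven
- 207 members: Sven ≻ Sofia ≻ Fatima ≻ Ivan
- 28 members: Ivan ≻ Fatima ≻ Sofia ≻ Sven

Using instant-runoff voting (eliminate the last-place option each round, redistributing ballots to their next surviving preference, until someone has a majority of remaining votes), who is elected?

Sofia

Round 1: Fatima 351, Sven 207, Ivan 28, Sofia 352. Eliminate Ivan.
Round 2: Fatima 379, Sven 207, Sofia 352. Eliminate Sven.
Round 3: Fatima 379, Sofia 559. Sofia has a majority.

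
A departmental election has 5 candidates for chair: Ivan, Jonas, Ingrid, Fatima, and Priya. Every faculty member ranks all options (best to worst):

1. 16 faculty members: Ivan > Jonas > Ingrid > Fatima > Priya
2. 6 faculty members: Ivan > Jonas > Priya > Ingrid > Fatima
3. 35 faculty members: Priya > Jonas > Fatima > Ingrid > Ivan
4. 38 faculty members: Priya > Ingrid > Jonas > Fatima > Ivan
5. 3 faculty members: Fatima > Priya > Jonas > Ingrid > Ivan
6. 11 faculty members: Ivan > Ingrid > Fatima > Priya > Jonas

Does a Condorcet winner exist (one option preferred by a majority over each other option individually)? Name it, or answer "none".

Priya vs Ivan: 76–33 for Priya.
Priya vs Jonas: 87–22 for Priya.
Priya vs Ingrid: 82–27 for Priya.
Priya vs Fatima: 79–30 for Priya.
Priya beats every other option head-to-head.

Priya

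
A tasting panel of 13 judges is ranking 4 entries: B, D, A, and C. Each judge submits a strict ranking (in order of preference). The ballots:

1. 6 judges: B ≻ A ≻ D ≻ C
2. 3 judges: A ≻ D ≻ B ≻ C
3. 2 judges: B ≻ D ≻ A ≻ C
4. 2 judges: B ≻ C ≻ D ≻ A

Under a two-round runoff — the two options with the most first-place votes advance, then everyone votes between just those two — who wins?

Round 1 first-place votes: B 10, D 0, A 3, C 0.
B and A advance.
Runoff: B is preferred to A by 10 voters; A by 3.
B wins the runoff.

B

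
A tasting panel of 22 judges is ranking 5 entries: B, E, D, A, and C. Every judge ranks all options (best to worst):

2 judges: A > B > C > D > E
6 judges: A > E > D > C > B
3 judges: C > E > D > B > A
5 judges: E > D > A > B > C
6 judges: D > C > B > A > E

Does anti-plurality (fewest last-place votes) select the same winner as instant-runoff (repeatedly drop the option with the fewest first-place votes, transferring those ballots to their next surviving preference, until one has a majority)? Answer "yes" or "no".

Anti-plurality — last-place votes: B 6, E 8, D 0, A 3, C 5. Winner: D.
Instant-runoff — R1 B 0, E 5, D 6, A 8, C 3 (B out); R2 E 5, D 6, A 8, C 3 (C out); R3 E 8, D 6, A 8 (D out); R4 E 8, A 14 (A winner). Winner: A.
The two methods disagree.

no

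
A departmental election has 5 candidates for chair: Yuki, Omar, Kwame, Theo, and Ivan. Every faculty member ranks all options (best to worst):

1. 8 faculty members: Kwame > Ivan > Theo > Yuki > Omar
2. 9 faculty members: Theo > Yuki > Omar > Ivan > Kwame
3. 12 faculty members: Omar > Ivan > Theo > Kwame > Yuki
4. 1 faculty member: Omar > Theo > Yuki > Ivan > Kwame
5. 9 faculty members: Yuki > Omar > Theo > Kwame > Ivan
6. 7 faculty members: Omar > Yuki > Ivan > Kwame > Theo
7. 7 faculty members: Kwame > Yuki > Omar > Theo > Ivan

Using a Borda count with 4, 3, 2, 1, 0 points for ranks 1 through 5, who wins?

Yuki: 8·1 + 9·3 + 12·0 + 1·2 + 9·4 + 7·3 + 7·3 = 115
Omar: 8·0 + 9·2 + 12·4 + 1·4 + 9·3 + 7·4 + 7·2 = 139
Kwame: 8·4 + 9·0 + 12·1 + 1·0 + 9·1 + 7·1 + 7·4 = 88
Theo: 8·2 + 9·4 + 12·2 + 1·3 + 9·2 + 7·0 + 7·1 = 104
Ivan: 8·3 + 9·1 + 12·3 + 1·1 + 9·0 + 7·2 + 7·0 = 84
Omar has the highest Borda score (139).

Omar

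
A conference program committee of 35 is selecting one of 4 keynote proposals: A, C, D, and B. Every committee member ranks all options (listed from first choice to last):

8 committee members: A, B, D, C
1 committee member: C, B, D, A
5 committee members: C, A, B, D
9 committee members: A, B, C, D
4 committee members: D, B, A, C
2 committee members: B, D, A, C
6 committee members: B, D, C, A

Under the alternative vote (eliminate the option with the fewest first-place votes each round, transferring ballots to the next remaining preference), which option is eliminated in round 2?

Round 1: A 17, C 6, D 4, B 8. Eliminate D.
Round 2: A 17, C 6, B 12. Eliminate C.

C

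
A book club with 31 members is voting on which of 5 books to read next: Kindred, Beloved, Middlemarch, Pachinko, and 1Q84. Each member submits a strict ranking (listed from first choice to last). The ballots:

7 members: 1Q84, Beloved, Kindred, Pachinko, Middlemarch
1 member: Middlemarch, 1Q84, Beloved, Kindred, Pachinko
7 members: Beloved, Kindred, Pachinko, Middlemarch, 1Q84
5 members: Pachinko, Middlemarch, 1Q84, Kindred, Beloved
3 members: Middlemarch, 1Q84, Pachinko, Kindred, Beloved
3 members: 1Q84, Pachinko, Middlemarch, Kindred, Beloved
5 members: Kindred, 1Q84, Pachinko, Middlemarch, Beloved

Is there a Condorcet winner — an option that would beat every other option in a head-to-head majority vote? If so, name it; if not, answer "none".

none

Checking pairwise contests:
1Q84 beats Kindred 19–12.
Kindred beats Beloved 16–15.
Kindred beats Middlemarch 19–12.
Kindred beats Pachinko 20–11.
Middlemarch beats 1Q84 16–15.
Every option loses at least one head-to-head, so there is no Condorcet winner.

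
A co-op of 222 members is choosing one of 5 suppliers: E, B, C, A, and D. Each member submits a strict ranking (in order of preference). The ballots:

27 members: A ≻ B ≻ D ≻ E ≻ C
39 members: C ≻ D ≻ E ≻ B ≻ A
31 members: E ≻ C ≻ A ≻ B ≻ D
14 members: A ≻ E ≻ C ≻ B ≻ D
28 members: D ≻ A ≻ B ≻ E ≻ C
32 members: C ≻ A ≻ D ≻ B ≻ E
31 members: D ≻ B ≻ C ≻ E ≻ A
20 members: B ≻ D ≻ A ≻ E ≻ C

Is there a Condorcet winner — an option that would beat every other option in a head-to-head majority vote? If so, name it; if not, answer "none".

Checking pairwise contests:
B beats E 138–84.
C beats B 116–106.
E beats C 120–102.
C beats A 133–89.
C beats D 116–106.
Every option loses at least one head-to-head, so there is no Condorcet winner.

none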